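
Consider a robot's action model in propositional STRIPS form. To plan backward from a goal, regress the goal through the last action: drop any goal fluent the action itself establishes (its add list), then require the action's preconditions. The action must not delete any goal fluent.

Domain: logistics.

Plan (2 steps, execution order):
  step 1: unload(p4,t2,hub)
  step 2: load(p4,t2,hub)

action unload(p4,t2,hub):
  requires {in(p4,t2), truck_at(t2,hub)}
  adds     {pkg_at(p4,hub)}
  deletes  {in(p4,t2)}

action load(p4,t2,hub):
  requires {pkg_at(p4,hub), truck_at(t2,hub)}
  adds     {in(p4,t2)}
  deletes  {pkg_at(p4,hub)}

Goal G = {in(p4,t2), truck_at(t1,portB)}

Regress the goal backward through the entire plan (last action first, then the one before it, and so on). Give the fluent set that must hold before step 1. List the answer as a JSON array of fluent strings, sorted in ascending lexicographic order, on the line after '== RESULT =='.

Regress step by step:
  through step 2 (load(p4,t2,hub)): drop {in(p4,t2)}, keep {truck_at(t1,portB)}, require {pkg_at(p4,hub), truck_at(t2,hub)}
    → {pkg_at(p4,hub), truck_at(t1,portB), truck_at(t2,hub)}
  through step 1 (unload(p4,t2,hub)): drop {pkg_at(p4,hub)}, keep {truck_at(t1,portB), truck_at(t2,hub)}, require {in(p4,t2), truck_at(t2,hub)}
    → {in(p4,t2), truck_at(t1,portB), truck_at(t2,hub)}

== RESULT ==
["in(p4,t2)", "truck_at(t1,portB)", "truck_at(t2,hub)"]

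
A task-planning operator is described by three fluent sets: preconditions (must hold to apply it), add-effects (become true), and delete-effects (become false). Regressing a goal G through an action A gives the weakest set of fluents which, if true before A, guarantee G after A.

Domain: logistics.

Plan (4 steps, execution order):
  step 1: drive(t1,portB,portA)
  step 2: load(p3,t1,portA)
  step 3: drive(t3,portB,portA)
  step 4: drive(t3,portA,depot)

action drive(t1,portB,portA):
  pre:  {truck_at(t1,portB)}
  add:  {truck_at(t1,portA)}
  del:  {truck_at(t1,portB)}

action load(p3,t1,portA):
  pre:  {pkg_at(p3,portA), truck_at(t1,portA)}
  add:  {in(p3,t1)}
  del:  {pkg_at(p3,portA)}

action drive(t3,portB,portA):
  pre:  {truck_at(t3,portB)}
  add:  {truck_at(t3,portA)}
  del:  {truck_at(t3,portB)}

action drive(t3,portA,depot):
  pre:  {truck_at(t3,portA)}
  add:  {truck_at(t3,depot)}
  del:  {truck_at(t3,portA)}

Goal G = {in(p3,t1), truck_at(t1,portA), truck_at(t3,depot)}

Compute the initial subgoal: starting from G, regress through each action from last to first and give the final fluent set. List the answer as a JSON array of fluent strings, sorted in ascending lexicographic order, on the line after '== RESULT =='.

Regress step by step:
  through step 4 (drive(t3,portA,depot)): drop {truck_at(t3,depot)}, keep {in(p3,t1), truck_at(t1,portA)}, require {truck_at(t3,portA)}
    → {in(p3,t1), truck_at(t1,portA), truck_at(t3,portA)}
  through step 3 (drive(t3,portB,portA)): drop {truck_at(t3,portA)}, keep {in(p3,t1), truck_at(t1,portA)}, require {truck_at(t3,portB)}
    → {in(p3,t1), truck_at(t1,portA), truck_at(t3,portB)}
  through step 2 (load(p3,t1,portA)): drop {in(p3,t1)}, keep {truck_at(t1,portA), truck_at(t3,portB)}, require {pkg_at(p3,portA), truck_at(t1,portA)}
    → {pkg_at(p3,portA), truck_at(t1,portA), truck_at(t3,portB)}
  through step 1 (drive(t1,portB,portA)): drop {truck_at(t1,portA)}, keep {pkg_at(p3,portA), truck_at(t3,portB)}, require {truck_at(t1,portB)}
    → {pkg_at(p3,portA), truck_at(t1,portB), truck_at(t3,portB)}

== RESULT ==
["pkg_at(p3,portA)", "truck_at(t1,portB)", "truck_at(t3,portB)"]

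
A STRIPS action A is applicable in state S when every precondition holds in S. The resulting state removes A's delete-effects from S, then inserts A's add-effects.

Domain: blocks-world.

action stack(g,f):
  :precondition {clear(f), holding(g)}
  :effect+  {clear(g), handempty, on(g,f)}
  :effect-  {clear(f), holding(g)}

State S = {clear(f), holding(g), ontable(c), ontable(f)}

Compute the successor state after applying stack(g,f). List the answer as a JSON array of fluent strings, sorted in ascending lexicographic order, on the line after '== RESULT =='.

Compute (S \ del) ∪ add:
  pre ⊆ S: {clear(f), holding(g)} ⊆ S  — applicable
  S \ del = {ontable(c), ontable(f)}
  ∪ add   = {clear(g), handempty, on(g,f), ontable(c), ontable(f)}

== RESULT ==
["clear(g)", "handempty", "on(g,f)", "ontable(c)", "ontable(f)"]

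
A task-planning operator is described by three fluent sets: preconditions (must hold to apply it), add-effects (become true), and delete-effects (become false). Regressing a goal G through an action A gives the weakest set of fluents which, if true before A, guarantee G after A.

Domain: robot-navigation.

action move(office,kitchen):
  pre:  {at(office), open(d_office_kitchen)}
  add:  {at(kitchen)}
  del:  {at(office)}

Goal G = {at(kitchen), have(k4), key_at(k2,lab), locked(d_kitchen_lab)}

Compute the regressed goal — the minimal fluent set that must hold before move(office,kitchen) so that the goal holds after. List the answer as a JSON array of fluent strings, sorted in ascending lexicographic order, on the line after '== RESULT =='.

Compute (G \ add) ∪ pre:
  G ∩ del = {}  (empty — regression defined)
  G \ add = {at(kitchen), have(k4), key_at(k2,lab), locked(d_kitchen_lab)} \ {at(kitchen)} = {have(k4), key_at(k2,lab), locked(d_kitchen_lab)}
  ∪ pre   = {have(k4), key_at(k2,lab), locked(d_kitchen_lab)} ∪ {at(office), open(d_office_kitchen)}
          = {at(office), have(k4), key_at(k2,lab), locked(d_kitchen_lab), open(d_office_kitchen)}

== RESULT ==
["at(office)", "have(k4)", "key_at(k2,lab)", "locked(d_kitchen_lab)", "open(d_office_kitchen)"]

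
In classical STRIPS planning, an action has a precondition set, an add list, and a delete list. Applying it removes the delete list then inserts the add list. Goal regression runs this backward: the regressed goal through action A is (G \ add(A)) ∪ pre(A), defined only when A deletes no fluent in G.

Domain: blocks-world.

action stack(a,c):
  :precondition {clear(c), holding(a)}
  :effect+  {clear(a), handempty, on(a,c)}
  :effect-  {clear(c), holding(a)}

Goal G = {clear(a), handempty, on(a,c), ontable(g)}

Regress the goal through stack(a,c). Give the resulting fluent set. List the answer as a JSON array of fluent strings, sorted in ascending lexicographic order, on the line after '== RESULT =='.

Compute (G \ add) ∪ pre:
  G ∩ del = {}  (empty — regression defined)
  G \ add = {clear(a), handempty, on(a,c), ontable(g)} \ {clear(a), handempty, on(a,c)} = {ontable(g)}
  ∪ pre   = {ontable(g)} ∪ {clear(c), holding(a)}
          = {clear(c), holding(a), ontable(g)}

== RESULT ==
["clear(c)", "holding(a)", "ontable(g)"]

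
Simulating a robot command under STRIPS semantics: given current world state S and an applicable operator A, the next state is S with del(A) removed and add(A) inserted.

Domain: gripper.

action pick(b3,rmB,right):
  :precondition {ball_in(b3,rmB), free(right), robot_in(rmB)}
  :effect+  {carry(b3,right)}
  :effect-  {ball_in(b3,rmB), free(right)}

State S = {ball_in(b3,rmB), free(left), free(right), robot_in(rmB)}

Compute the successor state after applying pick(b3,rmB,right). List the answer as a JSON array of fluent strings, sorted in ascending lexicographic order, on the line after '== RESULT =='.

Progress:
  pre ⊆ S: {ball_in(b3,rmB), free(right), robot_in(rmB)} ⊆ S  — applicable
  S \ del = {free(left), robot_in(rmB)}
  ∪ add   = {carry(b3,right), free(left), robot_in(rmB)}

== RESULT ==
["carry(b3,right)", "free(left)", "robot_in(rmB)"]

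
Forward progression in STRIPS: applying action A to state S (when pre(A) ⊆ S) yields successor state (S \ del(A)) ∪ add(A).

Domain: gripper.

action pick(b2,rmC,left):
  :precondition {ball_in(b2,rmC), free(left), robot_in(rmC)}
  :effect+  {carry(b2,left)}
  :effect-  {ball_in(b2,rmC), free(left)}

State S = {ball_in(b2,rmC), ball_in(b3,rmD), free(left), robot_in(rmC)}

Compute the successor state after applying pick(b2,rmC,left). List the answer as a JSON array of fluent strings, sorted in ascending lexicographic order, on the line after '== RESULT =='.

Progress:
  pre ⊆ S: {ball_in(b2,rmC), free(left), robot_in(rmC)} ⊆ S  — applicable
  S \ del = {ball_in(b3,rmD), robot_in(rmC)}
  ∪ add   = {ball_in(b3,rmD), carry(b2,left), robot_in(rmC)}

== RESULT ==
["ball_in(b3,rmD)", "carry(b2,left)", "robot_in(rmC)"]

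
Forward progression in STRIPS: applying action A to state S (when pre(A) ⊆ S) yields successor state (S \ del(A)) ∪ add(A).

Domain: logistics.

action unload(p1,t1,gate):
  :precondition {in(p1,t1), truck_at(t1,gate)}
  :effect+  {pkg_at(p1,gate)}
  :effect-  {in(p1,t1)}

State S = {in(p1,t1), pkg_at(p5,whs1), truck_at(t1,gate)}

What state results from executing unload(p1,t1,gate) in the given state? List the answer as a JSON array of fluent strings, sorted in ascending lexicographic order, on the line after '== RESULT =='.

Compute (S \ del) ∪ add:
  pre ⊆ S: {in(p1,t1), truck_at(t1,gate)} ⊆ S  — applicable
  S \ del = {pkg_at(p5,whs1), truck_at(t1,gate)}
  ∪ add   = {pkg_at(p1,gate), pkg_at(p5,whs1), truck_at(t1,gate)}

== RESULT ==
["pkg_at(p1,gate)", "pkg_at(p5,whs1)", "truck_at(t1,gate)"]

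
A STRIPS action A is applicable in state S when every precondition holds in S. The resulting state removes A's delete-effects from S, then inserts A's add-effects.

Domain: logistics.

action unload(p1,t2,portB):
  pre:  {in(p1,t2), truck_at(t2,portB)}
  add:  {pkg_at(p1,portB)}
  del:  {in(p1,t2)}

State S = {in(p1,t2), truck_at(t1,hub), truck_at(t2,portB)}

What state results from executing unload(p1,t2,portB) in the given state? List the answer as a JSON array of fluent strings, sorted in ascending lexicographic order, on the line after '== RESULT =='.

Progress:
  pre ⊆ S: {in(p1,t2), truck_at(t2,portB)} ⊆ S  — applicable
  S \ del = {truck_at(t1,hub), truck_at(t2,portB)}
  ∪ add   = {pkg_at(p1,portB), truck_at(t1,hub), truck_at(t2,portB)}

== RESULT ==
["pkg_at(p1,portB)", "truck_at(t1,hub)", "truck_at(t2,portB)"]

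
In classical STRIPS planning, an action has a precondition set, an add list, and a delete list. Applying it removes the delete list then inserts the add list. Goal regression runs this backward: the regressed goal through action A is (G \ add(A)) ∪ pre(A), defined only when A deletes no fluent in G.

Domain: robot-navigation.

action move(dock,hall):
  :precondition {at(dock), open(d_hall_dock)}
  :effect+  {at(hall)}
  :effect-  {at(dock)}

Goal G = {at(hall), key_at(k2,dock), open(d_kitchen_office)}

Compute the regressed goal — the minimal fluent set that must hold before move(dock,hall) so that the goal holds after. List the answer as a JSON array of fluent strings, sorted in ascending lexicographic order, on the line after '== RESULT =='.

Regress:
  G ∩ del = {}  (empty — regression defined)
  G \ add = {at(hall), key_at(k2,dock), open(d_kitchen_office)} \ {at(hall)} = {key_at(k2,dock), open(d_kitchen_office)}
  ∪ pre   = {key_at(k2,dock), open(d_kitchen_office)} ∪ {at(dock), open(d_hall_dock)}
          = {at(dock), key_at(k2,dock), open(d_hall_dock), open(d_kitchen_office)}

== RESULT ==
["at(dock)", "key_at(k2,dock)", "open(d_hall_dock)", "open(d_kitchen_office)"]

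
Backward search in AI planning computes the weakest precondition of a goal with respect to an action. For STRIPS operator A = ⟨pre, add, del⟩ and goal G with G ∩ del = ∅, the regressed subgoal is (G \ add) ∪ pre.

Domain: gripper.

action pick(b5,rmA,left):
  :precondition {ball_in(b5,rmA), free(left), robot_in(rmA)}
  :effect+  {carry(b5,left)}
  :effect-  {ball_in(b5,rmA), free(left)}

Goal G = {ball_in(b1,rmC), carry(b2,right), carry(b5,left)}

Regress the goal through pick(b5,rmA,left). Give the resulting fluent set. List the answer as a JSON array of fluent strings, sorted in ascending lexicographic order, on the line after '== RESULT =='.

Regress:
  G ∩ del = {}  (empty — regression defined)
  G \ add = {ball_in(b1,rmC), carry(b2,right), carry(b5,left)} \ {carry(b5,left)} = {ball_in(b1,rmC), carry(b2,right)}
  ∪ pre   = {ball_in(b1,rmC), carry(b2,right)} ∪ {ball_in(b5,rmA), free(left), robot_in(rmA)}
          = {ball_in(b1,rmC), ball_in(b5,rmA), carry(b2,right), free(left), robot_in(rmA)}

== RESULT ==
["ball_in(b1,rmC)", "ball_in(b5,rmA)", "carry(b2,right)", "free(left)", "robot_in(rmA)"]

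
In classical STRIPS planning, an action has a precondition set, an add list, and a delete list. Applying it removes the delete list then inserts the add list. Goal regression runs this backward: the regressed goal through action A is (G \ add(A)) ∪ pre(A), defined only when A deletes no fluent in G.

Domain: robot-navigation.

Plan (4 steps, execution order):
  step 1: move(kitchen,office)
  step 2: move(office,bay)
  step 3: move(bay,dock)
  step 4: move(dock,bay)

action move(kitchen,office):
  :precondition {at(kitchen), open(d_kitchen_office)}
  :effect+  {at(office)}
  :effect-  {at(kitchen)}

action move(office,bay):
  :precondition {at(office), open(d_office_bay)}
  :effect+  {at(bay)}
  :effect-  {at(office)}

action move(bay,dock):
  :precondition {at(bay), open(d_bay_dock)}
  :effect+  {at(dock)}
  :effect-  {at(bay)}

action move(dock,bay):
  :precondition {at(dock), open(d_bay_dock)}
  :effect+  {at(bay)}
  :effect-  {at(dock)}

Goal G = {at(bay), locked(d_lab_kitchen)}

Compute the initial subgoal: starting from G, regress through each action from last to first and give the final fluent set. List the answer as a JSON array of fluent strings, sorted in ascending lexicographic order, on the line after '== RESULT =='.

Regress step by step:
  through step 4 (move(dock,bay)): drop {at(bay)}, keep {locked(d_lab_kitchen)}, require {at(dock), open(d_bay_dock)}
    → {at(dock), locked(d_lab_kitchen), open(d_bay_dock)}
  through step 3 (move(bay,dock)): drop {at(dock)}, keep {locked(d_lab_kitchen), open(d_bay_dock)}, require {at(bay), open(d_bay_dock)}
    → {at(bay), locked(d_lab_kitchen), open(d_bay_dock)}
  through step 2 (move(office,bay)): drop {at(bay)}, keep {locked(d_lab_kitchen), open(d_bay_dock)}, require {at(office), open(d_office_bay)}
    → {at(office), locked(d_lab_kitchen), open(d_bay_dock), open(d_office_bay)}
  through step 1 (move(kitchen,office)): drop {at(office)}, keep {locked(d_lab_kitchen), open(d_bay_dock), open(d_office_bay)}, require {at(kitchen), open(d_kitchen_office)}
    → {at(kitchen), locked(d_lab_kitchen), open(d_bay_dock), open(d_kitchen_office), open(d_office_bay)}

== RESULT ==
["at(kitchen)", "locked(d_lab_kitchen)", "open(d_bay_dock)", "open(d_kitchen_office)", "open(d_office_bay)"]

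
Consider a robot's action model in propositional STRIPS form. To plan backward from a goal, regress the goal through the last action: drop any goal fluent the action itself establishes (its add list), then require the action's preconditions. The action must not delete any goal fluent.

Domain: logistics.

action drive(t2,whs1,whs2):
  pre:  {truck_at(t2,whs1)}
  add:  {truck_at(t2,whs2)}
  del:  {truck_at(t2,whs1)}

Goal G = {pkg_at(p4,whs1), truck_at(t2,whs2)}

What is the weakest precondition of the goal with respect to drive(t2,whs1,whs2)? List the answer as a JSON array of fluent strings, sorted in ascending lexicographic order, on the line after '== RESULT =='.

Regress:
  G ∩ del = {}  (empty — regression defined)
  G \ add = {pkg_at(p4,whs1), truck_at(t2,whs2)} \ {truck_at(t2,whs2)} = {pkg_at(p4,whs1)}
  ∪ pre   = {pkg_at(p4,whs1)} ∪ {truck_at(t2,whs1)}
          = {pkg_at(p4,whs1), truck_at(t2,whs1)}

== RESULT ==
["pkg_at(p4,whs1)", "truck_at(t2,whs1)"]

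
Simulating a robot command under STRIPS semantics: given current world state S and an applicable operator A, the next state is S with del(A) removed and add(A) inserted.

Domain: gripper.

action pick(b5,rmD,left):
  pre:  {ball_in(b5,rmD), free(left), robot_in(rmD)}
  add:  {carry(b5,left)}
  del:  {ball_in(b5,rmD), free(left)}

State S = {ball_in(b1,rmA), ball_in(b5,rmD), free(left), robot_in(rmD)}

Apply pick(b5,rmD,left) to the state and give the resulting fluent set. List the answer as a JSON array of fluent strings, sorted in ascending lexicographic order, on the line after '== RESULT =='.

Compute (S \ del) ∪ add:
  pre ⊆ S: {ball_in(b5,rmD), free(left), robot_in(rmD)} ⊆ S  — applicable
  S \ del = {ball_in(b1,rmA), robot_in(rmD)}
  ∪ add   = {ball_in(b1,rmA), carry(b5,left), robot_in(rmD)}

== RESULT ==
["ball_in(b1,rmA)", "carry(b5,left)", "robot_in(rmD)"]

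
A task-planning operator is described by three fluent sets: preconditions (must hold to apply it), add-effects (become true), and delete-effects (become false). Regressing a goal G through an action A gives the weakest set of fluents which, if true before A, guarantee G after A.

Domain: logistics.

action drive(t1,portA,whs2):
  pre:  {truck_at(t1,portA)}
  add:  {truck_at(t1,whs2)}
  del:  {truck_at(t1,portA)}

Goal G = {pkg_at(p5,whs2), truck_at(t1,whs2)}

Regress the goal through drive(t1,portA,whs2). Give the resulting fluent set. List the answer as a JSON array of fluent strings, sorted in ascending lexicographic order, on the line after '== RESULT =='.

Compute (G \ add) ∪ pre:
  G ∩ del = {}  (empty — regression defined)
  G \ add = {pkg_at(p5,whs2), truck_at(t1,whs2)} \ {truck_at(t1,whs2)} = {pkg_at(p5,whs2)}
  ∪ pre   = {pkg_at(p5,whs2)} ∪ {truck_at(t1,portA)}
          = {pkg_at(p5,whs2), truck_at(t1,portA)}

== RESULT ==
["pkg_at(p5,whs2)", "truck_at(t1,portA)"]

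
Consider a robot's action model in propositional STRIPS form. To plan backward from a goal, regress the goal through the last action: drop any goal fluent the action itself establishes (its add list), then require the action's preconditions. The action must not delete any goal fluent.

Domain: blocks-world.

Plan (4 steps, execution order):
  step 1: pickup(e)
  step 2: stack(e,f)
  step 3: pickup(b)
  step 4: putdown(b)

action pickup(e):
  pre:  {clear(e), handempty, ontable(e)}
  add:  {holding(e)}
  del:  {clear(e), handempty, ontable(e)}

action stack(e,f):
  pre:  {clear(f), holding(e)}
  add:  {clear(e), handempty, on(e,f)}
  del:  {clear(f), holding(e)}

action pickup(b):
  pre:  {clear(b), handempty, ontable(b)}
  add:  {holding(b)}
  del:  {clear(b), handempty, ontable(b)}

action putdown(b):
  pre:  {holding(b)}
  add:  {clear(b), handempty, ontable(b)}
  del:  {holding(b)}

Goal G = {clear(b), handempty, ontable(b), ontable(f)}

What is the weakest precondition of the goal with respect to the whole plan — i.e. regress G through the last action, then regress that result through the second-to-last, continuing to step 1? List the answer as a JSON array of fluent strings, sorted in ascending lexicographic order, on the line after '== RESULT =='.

Work backward from the goal:
  through step 4 (putdown(b)): drop {clear(b), handempty, ontable(b)}, keep {ontable(f)}, require {holding(b)}
    → {holding(b), ontable(f)}
  through step 3 (pickup(b)): drop {holding(b)}, keep {ontable(f)}, require {clear(b), handempty, ontable(b)}
    → {clear(b), handempty, ontable(b), ontable(f)}
  through step 2 (stack(e,f)): drop {handempty}, keep {clear(b), ontable(b), ontable(f)}, require {clear(f), holding(e)}
    → {clear(b), clear(f), holding(e), ontable(b), ontable(f)}
  through step 1 (pickup(e)): drop {holding(e)}, keep {clear(b), clear(f), ontable(b), ontable(f)}, require {clear(e), handempty, ontable(e)}
    → {clear(b), clear(e), clear(f), handempty, ontable(b), ontable(e), ontable(f)}

== RESULT ==
["clear(b)", "clear(e)", "clear(f)", "handempty", "ontable(b)", "ontable(e)", "ontable(f)"]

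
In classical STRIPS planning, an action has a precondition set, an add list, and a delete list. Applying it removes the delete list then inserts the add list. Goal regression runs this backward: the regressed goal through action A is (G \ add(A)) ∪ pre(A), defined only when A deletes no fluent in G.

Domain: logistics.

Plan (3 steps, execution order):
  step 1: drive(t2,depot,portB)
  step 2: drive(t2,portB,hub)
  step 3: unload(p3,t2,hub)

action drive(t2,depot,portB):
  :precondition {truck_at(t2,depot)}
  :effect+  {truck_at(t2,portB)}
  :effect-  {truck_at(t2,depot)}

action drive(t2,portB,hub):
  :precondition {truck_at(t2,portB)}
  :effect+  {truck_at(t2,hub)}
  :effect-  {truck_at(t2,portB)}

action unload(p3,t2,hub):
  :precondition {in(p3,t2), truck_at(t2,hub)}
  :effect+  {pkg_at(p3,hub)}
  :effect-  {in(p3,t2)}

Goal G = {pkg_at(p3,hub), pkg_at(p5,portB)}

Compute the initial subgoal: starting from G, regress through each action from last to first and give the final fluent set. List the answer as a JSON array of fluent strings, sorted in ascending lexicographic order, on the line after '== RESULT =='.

Regress step by step:
  through step 3 (unload(p3,t2,hub)): drop {pkg_at(p3,hub)}, keep {pkg_at(p5,portB)}, require {in(p3,t2), truck_at(t2,hub)}
    → {in(p3,t2), pkg_at(p5,portB), truck_at(t2,hub)}
  through step 2 (drive(t2,portB,hub)): drop {truck_at(t2,hub)}, keep {in(p3,t2), pkg_at(p5,portB)}, require {truck_at(t2,portB)}
    → {in(p3,t2), pkg_at(p5,portB), truck_at(t2,portB)}
  through step 1 (drive(t2,depot,portB)): drop {truck_at(t2,portB)}, keep {in(p3,t2), pkg_at(p5,portB)}, require {truck_at(t2,depot)}
    → {in(p3,t2), pkg_at(p5,portB), truck_at(t2,depot)}

== RESULT ==
["in(p3,t2)", "pkg_at(p5,portB)", "truck_at(t2,depot)"]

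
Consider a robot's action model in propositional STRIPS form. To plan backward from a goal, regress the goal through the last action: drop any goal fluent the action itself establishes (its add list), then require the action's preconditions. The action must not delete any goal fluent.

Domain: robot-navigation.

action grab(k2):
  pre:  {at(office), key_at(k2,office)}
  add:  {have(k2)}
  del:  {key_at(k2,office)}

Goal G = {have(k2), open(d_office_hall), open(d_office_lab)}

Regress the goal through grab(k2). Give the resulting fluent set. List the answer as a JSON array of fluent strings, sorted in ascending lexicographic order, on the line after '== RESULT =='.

Regress:
  G ∩ del = {}  (empty — regression defined)
  G \ add = {have(k2), open(d_office_hall), open(d_office_lab)} \ {have(k2)} = {open(d_office_hall), open(d_office_lab)}
  ∪ pre   = {open(d_office_hall), open(d_office_lab)} ∪ {at(office), key_at(k2,office)}
          = {at(office), key_at(k2,office), open(d_office_hall), open(d_office_lab)}

== RESULT ==
["at(office)", "key_at(k2,office)", "open(d_office_hall)", "open(d_office_lab)"]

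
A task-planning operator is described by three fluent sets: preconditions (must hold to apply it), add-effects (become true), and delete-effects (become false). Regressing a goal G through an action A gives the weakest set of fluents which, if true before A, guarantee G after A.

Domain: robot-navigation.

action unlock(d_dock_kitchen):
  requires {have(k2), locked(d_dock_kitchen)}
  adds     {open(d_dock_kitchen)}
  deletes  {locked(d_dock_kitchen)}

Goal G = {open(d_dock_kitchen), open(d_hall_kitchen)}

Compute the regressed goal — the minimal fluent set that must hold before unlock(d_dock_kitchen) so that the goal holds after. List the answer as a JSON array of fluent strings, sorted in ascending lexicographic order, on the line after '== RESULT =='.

Compute (G \ add) ∪ pre:
  G ∩ del = {}  (empty — regression defined)
  G \ add = {open(d_dock_kitchen), open(d_hall_kitchen)} \ {open(d_dock_kitchen)} = {open(d_hall_kitchen)}
  ∪ pre   = {open(d_hall_kitchen)} ∪ {have(k2), locked(d_dock_kitchen)}
          = {have(k2), locked(d_dock_kitchen), open(d_hall_kitchen)}

== RESULT ==
["have(k2)", "locked(d_dock_kitchen)", "open(d_hall_kitchen)"]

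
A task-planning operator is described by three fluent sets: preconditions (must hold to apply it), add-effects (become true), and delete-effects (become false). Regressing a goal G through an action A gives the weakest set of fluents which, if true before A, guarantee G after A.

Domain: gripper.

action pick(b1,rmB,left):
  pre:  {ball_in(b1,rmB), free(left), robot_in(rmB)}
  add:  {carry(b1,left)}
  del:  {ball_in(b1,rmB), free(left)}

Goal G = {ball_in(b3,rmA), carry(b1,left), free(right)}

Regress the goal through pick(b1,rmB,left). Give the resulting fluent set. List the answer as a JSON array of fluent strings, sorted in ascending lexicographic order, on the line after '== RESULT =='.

Compute (G \ add) ∪ pre:
  G ∩ del = {}  (empty — regression defined)
  G \ add = {ball_in(b3,rmA), carry(b1,left), free(right)} \ {carry(b1,left)} = {ball_in(b3,rmA), free(right)}
  ∪ pre   = {ball_in(b3,rmA), free(right)} ∪ {ball_in(b1,rmB), free(left), robot_in(rmB)}
          = {ball_in(b1,rmB), ball_in(b3,rmA), free(left), free(right), robot_in(rmB)}

== RESULT ==
["ball_in(b1,rmB)", "ball_in(b3,rmA)", "free(left)", "free(right)", "robot_in(rmB)"]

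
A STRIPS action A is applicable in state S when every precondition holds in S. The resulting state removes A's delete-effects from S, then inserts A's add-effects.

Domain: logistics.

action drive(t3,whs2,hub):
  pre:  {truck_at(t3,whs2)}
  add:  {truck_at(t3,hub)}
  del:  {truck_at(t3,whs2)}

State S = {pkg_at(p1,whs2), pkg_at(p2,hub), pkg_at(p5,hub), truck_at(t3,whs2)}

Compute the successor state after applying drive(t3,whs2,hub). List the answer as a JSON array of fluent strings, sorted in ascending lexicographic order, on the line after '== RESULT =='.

Compute (S \ del) ∪ add:
  pre ⊆ S: {truck_at(t3,whs2)} ⊆ S  — applicable
  S \ del = {pkg_at(p1,whs2), pkg_at(p2,hub), pkg_at(p5,hub)}
  ∪ add   = {pkg_at(p1,whs2), pkg_at(p2,hub), pkg_at(p5,hub), truck_at(t3,hub)}

== RESULT ==
["pkg_at(p1,whs2)", "pkg_at(p2,hub)", "pkg_at(p5,hub)", "truck_at(t3,hub)"]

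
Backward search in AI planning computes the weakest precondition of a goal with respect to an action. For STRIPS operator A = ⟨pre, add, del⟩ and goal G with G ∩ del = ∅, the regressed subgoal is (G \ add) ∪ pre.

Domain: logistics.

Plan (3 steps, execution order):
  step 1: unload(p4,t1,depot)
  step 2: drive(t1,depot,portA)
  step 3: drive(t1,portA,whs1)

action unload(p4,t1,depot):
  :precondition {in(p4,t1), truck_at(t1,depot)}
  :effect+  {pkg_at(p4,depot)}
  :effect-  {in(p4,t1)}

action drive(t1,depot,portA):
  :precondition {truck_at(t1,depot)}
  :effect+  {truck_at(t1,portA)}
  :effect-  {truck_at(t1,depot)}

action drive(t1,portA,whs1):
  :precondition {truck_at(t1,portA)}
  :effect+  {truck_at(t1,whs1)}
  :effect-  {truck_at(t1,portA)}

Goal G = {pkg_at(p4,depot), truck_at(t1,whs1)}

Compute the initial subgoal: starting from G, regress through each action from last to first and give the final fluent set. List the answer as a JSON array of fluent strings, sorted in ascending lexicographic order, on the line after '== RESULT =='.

Work backward from the goal:
  through step 3 (drive(t1,portA,whs1)): drop {truck_at(t1,whs1)}, keep {pkg_at(p4,depot)}, require {truck_at(t1,portA)}
    → {pkg_at(p4,depot), truck_at(t1,portA)}
  through step 2 (drive(t1,depot,portA)): drop {truck_at(t1,portA)}, keep {pkg_at(p4,depot)}, require {truck_at(t1,depot)}
    → {pkg_at(p4,depot), truck_at(t1,depot)}
  through step 1 (unload(p4,t1,depot)): drop {pkg_at(p4,depot)}, keep {truck_at(t1,depot)}, require {in(p4,t1), truck_at(t1,depot)}
    → {in(p4,t1), truck_at(t1,depot)}

== RESULT ==
["in(p4,t1)", "truck_at(t1,depot)"]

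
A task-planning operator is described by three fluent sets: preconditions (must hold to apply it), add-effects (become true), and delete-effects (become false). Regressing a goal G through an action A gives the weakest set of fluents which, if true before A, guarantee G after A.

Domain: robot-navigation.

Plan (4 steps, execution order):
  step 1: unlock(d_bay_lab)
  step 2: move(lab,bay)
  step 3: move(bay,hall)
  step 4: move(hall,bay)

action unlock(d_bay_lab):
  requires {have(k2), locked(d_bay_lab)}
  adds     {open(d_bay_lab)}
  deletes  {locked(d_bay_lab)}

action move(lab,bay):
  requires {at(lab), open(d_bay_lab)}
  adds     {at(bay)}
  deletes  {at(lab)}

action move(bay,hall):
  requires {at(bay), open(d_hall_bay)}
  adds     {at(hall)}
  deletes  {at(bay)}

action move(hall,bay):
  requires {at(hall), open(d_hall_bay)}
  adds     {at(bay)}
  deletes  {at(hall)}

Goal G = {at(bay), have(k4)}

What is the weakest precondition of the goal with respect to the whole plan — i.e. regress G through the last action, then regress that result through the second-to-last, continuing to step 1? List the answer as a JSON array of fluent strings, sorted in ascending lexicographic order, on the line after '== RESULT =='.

Regress step by step:
  through step 4 (move(hall,bay)): drop {at(bay)}, keep {have(k4)}, require {at(hall), open(d_hall_bay)}
    → {at(hall), have(k4), open(d_hall_bay)}
  through step 3 (move(bay,hall)): drop {at(hall)}, keep {have(k4), open(d_hall_bay)}, require {at(bay), open(d_hall_bay)}
    → {at(bay), have(k4), open(d_hall_bay)}
  through step 2 (move(lab,bay)): drop {at(bay)}, keep {have(k4), open(d_hall_bay)}, require {at(lab), open(d_bay_lab)}
    → {at(lab), have(k4), open(d_bay_lab), open(d_hall_bay)}
  through step 1 (unlock(d_bay_lab)): drop {open(d_bay_lab)}, keep {at(lab), have(k4), open(d_hall_bay)}, require {have(k2), locked(d_bay_lab)}
    → {at(lab), have(k2), have(k4), locked(d_bay_lab), open(d_hall_bay)}

== RESULT ==
["at(lab)", "have(k2)", "have(k4)", "locked(d_bay_lab)", "open(d_hall_bay)"]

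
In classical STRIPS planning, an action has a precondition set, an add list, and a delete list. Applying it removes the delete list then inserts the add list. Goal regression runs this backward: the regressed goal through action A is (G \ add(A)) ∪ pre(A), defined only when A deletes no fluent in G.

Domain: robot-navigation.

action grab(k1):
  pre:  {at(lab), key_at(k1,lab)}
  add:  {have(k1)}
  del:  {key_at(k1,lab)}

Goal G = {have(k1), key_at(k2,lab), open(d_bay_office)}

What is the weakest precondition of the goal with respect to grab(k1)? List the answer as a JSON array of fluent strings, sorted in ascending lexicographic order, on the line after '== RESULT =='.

Regress:
  G ∩ del = {}  (empty — regression defined)
  G \ add = {have(k1), key_at(k2,lab), open(d_bay_office)} \ {have(k1)} = {key_at(k2,lab), open(d_bay_office)}
  ∪ pre   = {key_at(k2,lab), open(d_bay_office)} ∪ {at(lab), key_at(k1,lab)}
          = {at(lab), key_at(k1,lab), key_at(k2,lab), open(d_bay_office)}

== RESULT ==
["at(lab)", "key_at(k1,lab)", "key_at(k2,lab)", "open(d_bay_office)"]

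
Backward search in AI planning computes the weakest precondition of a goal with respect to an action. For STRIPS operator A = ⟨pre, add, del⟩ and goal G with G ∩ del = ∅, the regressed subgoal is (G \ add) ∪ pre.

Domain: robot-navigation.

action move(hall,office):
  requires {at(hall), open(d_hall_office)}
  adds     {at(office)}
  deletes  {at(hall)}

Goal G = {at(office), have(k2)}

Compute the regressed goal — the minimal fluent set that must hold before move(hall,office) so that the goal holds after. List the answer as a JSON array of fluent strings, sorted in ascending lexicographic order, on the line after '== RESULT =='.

Regress:
  G ∩ del = {}  (empty — regression defined)
  G \ add = {at(office), have(k2)} \ {at(office)} = {have(k2)}
  ∪ pre   = {have(k2)} ∪ {at(hall), open(d_hall_office)}
          = {at(hall), have(k2), open(d_hall_office)}

== RESULT ==
["at(hall)", "have(k2)", "open(d_hall_office)"]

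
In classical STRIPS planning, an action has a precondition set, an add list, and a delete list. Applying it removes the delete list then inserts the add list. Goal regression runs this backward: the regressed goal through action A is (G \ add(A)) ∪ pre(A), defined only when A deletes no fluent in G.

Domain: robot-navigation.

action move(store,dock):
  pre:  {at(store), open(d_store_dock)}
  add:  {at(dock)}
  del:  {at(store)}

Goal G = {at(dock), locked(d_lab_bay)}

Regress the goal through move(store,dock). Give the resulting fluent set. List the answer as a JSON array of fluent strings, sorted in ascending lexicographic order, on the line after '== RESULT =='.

Compute (G \ add) ∪ pre:
  G ∩ del = {}  (empty — regression defined)
  G \ add = {at(dock), locked(d_lab_bay)} \ {at(dock)} = {locked(d_lab_bay)}
  ∪ pre   = {locked(d_lab_bay)} ∪ {at(store), open(d_store_dock)}
          = {at(store), locked(d_lab_bay), open(d_store_dock)}

== RESULT ==
["at(store)", "locked(d_lab_bay)", "open(d_store_dock)"]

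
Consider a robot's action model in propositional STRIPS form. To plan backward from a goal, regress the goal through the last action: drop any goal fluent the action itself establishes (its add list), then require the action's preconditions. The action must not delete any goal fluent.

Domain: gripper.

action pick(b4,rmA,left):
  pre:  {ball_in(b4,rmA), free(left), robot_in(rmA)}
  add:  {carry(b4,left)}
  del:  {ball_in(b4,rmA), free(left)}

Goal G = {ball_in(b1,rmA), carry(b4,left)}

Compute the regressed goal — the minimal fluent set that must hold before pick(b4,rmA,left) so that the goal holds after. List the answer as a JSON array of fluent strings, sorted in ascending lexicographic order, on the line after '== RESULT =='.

Regress:
  G ∩ del = {}  (empty — regression defined)
  G \ add = {ball_in(b1,rmA), carry(b4,left)} \ {carry(b4,left)} = {ball_in(b1,rmA)}
  ∪ pre   = {ball_in(b1,rmA)} ∪ {ball_in(b4,rmA), free(left), robot_in(rmA)}
          = {ball_in(b1,rmA), ball_in(b4,rmA), free(left), robot_in(rmA)}

== RESULT ==
["ball_in(b1,rmA)", "ball_in(b4,rmA)", "free(left)", "robot_in(rmA)"]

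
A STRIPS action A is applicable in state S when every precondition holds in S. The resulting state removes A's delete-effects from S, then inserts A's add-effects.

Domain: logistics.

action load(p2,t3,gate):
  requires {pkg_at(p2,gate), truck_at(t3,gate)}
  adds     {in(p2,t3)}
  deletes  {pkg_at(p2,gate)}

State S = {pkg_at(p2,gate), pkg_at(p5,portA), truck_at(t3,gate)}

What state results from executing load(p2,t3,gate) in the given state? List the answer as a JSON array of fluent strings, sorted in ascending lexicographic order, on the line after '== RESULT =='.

Progress:
  pre ⊆ S: {pkg_at(p2,gate), truck_at(t3,gate)} ⊆ S  — applicable
  S \ del = {pkg_at(p5,portA), truck_at(t3,gate)}
  ∪ add   = {in(p2,t3), pkg_at(p5,portA), truck_at(t3,gate)}

== RESULT ==
["in(p2,t3)", "pkg_at(p5,portA)", "truck_at(t3,gate)"]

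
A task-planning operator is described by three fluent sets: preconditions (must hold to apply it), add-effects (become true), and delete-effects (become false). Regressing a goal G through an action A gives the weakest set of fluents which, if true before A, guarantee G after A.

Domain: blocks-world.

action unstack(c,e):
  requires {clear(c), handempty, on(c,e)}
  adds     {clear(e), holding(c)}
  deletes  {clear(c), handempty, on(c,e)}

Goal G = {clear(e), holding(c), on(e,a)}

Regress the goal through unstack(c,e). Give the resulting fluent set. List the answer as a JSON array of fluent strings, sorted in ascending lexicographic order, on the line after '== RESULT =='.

Compute (G \ add) ∪ pre:
  G ∩ del = {}  (empty — regression defined)
  G \ add = {clear(e), holding(c), on(e,a)} \ {clear(e), holding(c)} = {on(e,a)}
  ∪ pre   = {on(e,a)} ∪ {clear(c), handempty, on(c,e)}
          = {clear(c), handempty, on(c,e), on(e,a)}

== RESULT ==
["clear(c)", "handempty", "on(c,e)", "on(e,a)"]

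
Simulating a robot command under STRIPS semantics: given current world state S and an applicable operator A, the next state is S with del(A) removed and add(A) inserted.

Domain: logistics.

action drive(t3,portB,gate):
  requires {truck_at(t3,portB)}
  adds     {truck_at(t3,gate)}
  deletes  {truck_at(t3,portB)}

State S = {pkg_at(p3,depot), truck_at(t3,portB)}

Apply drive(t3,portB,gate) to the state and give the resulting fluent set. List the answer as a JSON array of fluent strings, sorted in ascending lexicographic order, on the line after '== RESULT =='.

Compute (S \ del) ∪ add:
  pre ⊆ S: {truck_at(t3,portB)} ⊆ S  — applicable
  S \ del = {pkg_at(p3,depot)}
  ∪ add   = {pkg_at(p3,depot), truck_at(t3,gate)}

== RESULT ==
["pkg_at(p3,depot)", "truck_at(t3,gate)"]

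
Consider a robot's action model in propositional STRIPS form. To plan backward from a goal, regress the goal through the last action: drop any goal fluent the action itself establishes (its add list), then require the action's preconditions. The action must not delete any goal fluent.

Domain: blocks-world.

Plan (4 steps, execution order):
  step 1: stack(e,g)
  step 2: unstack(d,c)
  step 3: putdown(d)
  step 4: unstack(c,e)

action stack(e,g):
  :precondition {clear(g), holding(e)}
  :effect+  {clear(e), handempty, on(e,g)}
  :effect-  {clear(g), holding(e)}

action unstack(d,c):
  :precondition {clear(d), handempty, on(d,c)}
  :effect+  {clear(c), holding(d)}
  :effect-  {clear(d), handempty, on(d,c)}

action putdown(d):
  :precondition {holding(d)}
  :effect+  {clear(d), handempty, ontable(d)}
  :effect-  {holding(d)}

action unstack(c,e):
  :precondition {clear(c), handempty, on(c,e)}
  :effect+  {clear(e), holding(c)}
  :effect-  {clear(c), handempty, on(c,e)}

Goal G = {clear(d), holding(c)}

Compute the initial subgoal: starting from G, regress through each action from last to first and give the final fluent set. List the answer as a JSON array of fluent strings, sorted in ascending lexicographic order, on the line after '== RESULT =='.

Regress step by step:
  through step 4 (unstack(c,e)): drop {holding(c)}, keep {clear(d)}, require {clear(c), handempty, on(c,e)}
    → {clear(c), clear(d), handempty, on(c,e)}
  through step 3 (putdown(d)): drop {clear(d), handempty}, keep {clear(c), on(c,e)}, require {holding(d)}
    → {clear(c), holding(d), on(c,e)}
  through step 2 (unstack(d,c)): drop {clear(c), holding(d)}, keep {on(c,e)}, require {clear(d), handempty, on(d,c)}
    → {clear(d), handempty, on(c,e), on(d,c)}
  through step 1 (stack(e,g)): drop {handempty}, keep {clear(d), on(c,e), on(d,c)}, require {clear(g), holding(e)}
    → {clear(d), clear(g), holding(e), on(c,e), on(d,c)}

== RESULT ==
["clear(d)", "clear(g)", "holding(e)", "on(c,e)", "on(d,c)"]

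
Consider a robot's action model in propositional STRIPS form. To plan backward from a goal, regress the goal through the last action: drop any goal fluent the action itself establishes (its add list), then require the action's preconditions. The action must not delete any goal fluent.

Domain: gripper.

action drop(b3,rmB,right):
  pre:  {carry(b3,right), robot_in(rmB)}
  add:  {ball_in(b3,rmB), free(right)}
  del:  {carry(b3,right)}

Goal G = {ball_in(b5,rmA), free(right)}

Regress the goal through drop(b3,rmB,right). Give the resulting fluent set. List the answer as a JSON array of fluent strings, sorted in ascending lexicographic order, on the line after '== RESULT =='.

Compute (G \ add) ∪ pre:
  G ∩ del = {}  (empty — regression defined)
  G \ add = {ball_in(b5,rmA), free(right)} \ {ball_in(b3,rmB), free(right)} = {ball_in(b5,rmA)}
  ∪ pre   = {ball_in(b5,rmA)} ∪ {carry(b3,right), robot_in(rmB)}
          = {ball_in(b5,rmA), carry(b3,right), robot_in(rmB)}

== RESULT ==
["ball_in(b5,rmA)", "carry(b3,right)", "robot_in(rmB)"]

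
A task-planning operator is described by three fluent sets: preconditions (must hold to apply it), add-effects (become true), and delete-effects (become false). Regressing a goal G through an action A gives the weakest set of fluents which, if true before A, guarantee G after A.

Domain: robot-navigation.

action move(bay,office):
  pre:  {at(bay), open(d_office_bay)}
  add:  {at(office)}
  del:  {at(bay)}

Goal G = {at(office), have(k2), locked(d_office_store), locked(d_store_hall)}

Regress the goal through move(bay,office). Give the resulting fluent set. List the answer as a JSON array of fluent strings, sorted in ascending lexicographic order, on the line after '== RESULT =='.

Compute (G \ add) ∪ pre:
  G ∩ del = {}  (empty — regression defined)
  G \ add = {at(office), have(k2), locked(d_office_store), locked(d_store_hall)} \ {at(office)} = {have(k2), locked(d_office_store), locked(d_store_hall)}
  ∪ pre   = {have(k2), locked(d_office_store), locked(d_store_hall)} ∪ {at(bay), open(d_office_bay)}
          = {at(bay), have(k2), locked(d_office_store), locked(d_store_hall), open(d_office_bay)}

== RESULT ==
["at(bay)", "have(k2)", "locked(d_office_store)", "locked(d_store_hall)", "open(d_office_bay)"]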